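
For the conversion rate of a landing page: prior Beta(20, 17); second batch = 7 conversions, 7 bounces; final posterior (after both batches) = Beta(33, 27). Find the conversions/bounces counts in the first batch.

Sequential conjugate updates are equivalent to a single update on the pooled data, so total successes = posterior α − prior α and total failures = posterior β − prior β.
Total across both batches: 33−20=13 conversions, 27−17=10 bounces.
Subtract the second batch: 13−7=6 conversions and 10−7=3 bounces.

6 conversions and 3 bounces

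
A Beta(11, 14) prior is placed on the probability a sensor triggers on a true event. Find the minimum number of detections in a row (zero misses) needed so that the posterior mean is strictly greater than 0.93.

k = 176

After k detections and 0 misses the posterior is Beta(11+k, 14), with mean (11+k)/(11+14+k).
Set (11+k)/(25+k) > 0.93 and solve: k > (0.93·25 − 11)/(1 − 0.93) = 175.000.
The smallest integer exceeding 175.000 is 176.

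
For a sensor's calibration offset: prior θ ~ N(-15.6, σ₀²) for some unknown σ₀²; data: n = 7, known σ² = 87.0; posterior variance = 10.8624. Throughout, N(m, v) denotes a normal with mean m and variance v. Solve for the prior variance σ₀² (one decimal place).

σ₀² = 86.2

For the Normal–Normal model with known σ², precisions add: τ_n = τ₀ + n/σ².
So 1/σ₀² = 1/10.8624 − 7/87.0 = 0.092061 − 0.080460 = 0.011601.
Hence σ₀² = 1/0.011601 ≈ 86.2.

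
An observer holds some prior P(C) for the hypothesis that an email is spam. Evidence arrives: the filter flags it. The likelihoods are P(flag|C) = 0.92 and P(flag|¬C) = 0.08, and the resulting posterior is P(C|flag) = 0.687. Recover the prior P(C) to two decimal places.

In odds form, posterior odds = prior odds × likelihood ratio, so prior odds = posterior odds ÷ LR.
Posterior odds = 0.687/(1−0.687) = 2.1949. LR = 0.92/0.08 = 11.5000.
Prior odds = 2.1949/11.5000 = 0.1909, so P(C) = 0.1909/(1+0.1909) ≈ 0.16.

P(C) = 0.16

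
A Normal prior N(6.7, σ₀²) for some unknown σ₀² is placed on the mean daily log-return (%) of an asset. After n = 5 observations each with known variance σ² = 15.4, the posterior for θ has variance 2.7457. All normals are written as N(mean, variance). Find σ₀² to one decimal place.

For the Normal–Normal model with known σ², precisions add: τ_n = τ₀ + n/σ².
So 1/σ₀² = 1/2.7457 − 5/15.4 = 0.364206 − 0.324675 = 0.039531.
Hence σ₀² = 1/0.039531 ≈ 25.3.

σ₀² = 25.3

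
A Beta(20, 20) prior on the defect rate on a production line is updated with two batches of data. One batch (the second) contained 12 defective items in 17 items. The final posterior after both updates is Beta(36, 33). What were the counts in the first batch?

Because Beta–binomial updating is additive in the counts, the combined data contributed (α_post−α_prior, β_post−β_prior) successes and failures.
Total across both batches: 36−20=16 defective items, 33−20=13 good items.
Subtract the second batch: 16−12=4 defective items and 13−5=8 good items.

4 defective items and 8 good items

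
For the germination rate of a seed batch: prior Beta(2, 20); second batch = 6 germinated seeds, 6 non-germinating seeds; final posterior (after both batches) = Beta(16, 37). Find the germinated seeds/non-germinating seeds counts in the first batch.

8 germinated seeds and 11 non-germinating seeds

Sequential conjugate updates are equivalent to a single update on the pooled data, so total successes = posterior α − prior α and total failures = posterior β − prior β.
Total across both batches: 16−2=14 germinated seeds, 37−20=17 non-germinating seeds.
Subtract the second batch: 14−6=8 germinated seeds and 17−6=11 non-germinating seeds.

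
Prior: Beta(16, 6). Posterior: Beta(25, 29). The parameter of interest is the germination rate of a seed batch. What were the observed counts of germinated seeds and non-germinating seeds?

Under Beta–binomial conjugacy the posterior parameters are (a+s, b+f).
Match parameters: s=25−16=9, f=29−6=23.

9 germinated seeds and 23 non-germinating seeds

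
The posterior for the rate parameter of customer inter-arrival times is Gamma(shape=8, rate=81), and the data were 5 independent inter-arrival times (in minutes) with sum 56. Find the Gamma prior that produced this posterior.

Gamma(shape=3, rate=25)

Gamma–exponential conjugacy: posterior shape = α + n, posterior rate = β + Σtᵢ.
So α = 8 − 5 = 3 and β = 81 − 56 = 25.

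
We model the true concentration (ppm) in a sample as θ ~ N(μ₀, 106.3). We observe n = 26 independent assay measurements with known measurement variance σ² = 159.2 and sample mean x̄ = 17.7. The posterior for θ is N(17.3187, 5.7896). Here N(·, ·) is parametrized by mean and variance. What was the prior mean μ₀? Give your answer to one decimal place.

The posterior mean is a precision-weighted average: μ_n = (τ₀μ₀ + τ_data·x̄)/(τ₀+τ_data), with τ₀=1/σ₀² and τ_data=n/σ².
Here τ₀ = 1/106.3 = 0.009407 and τ_data = 26/159.2 = 0.163317, so τ_n = 0.172724.
Rearranging for μ₀: μ₀ = (μ_n·τ_n − τ_data·x̄)/τ₀ = (17.3187·0.172724 − 0.163317·17.7) / 0.009407 = 0.100644/0.009407 ≈ 10.7.

μ₀ = 10.7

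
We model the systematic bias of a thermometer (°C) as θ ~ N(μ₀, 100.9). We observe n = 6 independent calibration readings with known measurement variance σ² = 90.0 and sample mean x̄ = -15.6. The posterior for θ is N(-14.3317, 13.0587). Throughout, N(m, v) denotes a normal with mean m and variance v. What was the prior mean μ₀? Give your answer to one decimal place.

The posterior mean is a precision-weighted average: μ_n = (τ₀μ₀ + τ_data·x̄)/(τ₀+τ_data), with τ₀=1/σ₀² and τ_data=n/σ².
Here τ₀ = 1/100.9 = 0.009911 and τ_data = 6/90.0 = 0.066667, so τ_n = 0.076578.
Rearranging for μ₀: μ₀ = (μ_n·τ_n − τ_data·x̄)/τ₀ = (-14.3317·0.076578 − 0.066667·-15.6) / 0.009911 = -0.057488/0.009911 ≈ -5.8.

μ₀ = -5.8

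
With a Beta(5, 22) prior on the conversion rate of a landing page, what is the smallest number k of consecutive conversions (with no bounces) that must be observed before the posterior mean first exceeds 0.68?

k = 42

After k conversions and 0 bounces the posterior is Beta(5+k, 22), with mean (5+k)/(5+22+k).
Set (5+k)/(27+k) > 0.68 and solve: k > (0.68·27 − 5)/(1 − 0.68) = 41.750.
The smallest integer exceeding 41.750 is 42, and checking k=42: (47)/(69) = 0.6812 > 0.68.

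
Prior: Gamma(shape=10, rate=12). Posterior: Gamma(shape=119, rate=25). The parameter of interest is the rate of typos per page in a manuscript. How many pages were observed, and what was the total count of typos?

Gamma–Poisson conjugacy: posterior shape = α + Σxᵢ, posterior rate = β + n.
Matching: Σxᵢ = 119 − 10 = 109 and n = 25 − 12 = 13.

n = 13 pages with total 109 typos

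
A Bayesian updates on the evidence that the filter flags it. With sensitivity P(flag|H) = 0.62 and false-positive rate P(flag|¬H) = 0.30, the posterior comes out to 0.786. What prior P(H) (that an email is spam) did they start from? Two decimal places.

P(H) = 0.64

Bayes' rule in odds form gives O(H|E) = O(H)·[P(E|H)/P(E|¬H)], hence O(H) = O(H|E)/LR.
Posterior odds = 0.786/(1−0.786) = 3.6729. LR = 0.62/0.30 = 2.0667.
Prior odds = 3.6729/2.0667 = 1.7772, so P(H) = 1.7772/(1+1.7772) ≈ 0.64.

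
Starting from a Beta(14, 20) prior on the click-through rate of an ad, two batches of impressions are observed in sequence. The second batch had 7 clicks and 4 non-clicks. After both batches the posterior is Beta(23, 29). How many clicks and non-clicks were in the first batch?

Because Beta–binomial updating is additive in the counts, the combined data contributed (α_post−α_prior, β_post−β_prior) successes and failures.
Total across both batches: 23−14=9 clicks, 29−20=9 non-clicks.
Subtract the second batch: 9−7=2 clicks and 9−4=5 non-clicks.

2 clicks and 5 non-clicks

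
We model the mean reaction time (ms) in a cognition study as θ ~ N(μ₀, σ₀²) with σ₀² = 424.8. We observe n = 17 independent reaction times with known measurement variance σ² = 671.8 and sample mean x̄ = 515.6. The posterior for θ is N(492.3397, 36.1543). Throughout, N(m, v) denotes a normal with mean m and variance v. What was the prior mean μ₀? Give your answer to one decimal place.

μ₀ = 242.3

The posterior mean is a precision-weighted average: μ_n = (τ₀μ₀ + τ_data·x̄)/(τ₀+τ_data), with τ₀=1/σ₀² and τ_data=n/σ².
Here τ₀ = 1/424.8 = 0.002354 and τ_data = 17/671.8 = 0.025305, so τ_n = 0.027659.
Rearranging for μ₀: μ₀ = (μ_n·τ_n − τ_data·x̄)/τ₀ = (492.3397·0.027659 − 0.025305·515.6) / 0.002354 = 0.570366/0.002354 ≈ 242.3.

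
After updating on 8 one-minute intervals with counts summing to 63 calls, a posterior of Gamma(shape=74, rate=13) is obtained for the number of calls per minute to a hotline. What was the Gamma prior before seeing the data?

Gamma(shape=11, rate=5)

Gamma–Poisson conjugacy: posterior shape = α + Σxᵢ, posterior rate = β + n.
So α = 74 − 63 = 11 and β = 13 − 8 = 5.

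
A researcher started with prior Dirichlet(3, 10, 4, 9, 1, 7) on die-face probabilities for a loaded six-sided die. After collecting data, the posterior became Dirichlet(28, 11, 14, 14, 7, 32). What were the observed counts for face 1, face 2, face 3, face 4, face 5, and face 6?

For a Dirichlet(α) prior with multinomial counts c, the posterior is Dirichlet(α + c) componentwise.
Counts are posterior − prior componentwise: 28−3=25, 11−10=1, 14−4=10, 14−9=5, 7−1=6, 32−7=25.

counts (25, 1, 10, 5, 6, 25)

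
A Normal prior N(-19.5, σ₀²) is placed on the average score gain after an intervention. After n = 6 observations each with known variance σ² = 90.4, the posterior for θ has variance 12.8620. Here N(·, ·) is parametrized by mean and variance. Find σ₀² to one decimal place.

σ₀² = 87.9

Posterior precision equals prior precision plus data precision: 1/σ_n² = 1/σ₀² + n/σ².
So 1/σ₀² = 1/12.8620 − 6/90.4 = 0.077748 − 0.066372 = 0.011376.
Hence σ₀² = 1/0.011376 ≈ 87.9.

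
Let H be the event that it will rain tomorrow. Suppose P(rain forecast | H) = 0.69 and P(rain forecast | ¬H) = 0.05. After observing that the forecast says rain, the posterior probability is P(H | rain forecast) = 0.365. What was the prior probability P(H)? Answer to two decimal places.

Bayes' rule in odds form gives O(H|E) = O(H)·[P(E|H)/P(E|¬H)], hence O(H) = O(H|E)/LR.
Posterior odds = 0.365/(1−0.365) = 0.5748. LR = 0.69/0.05 = 13.8000.
Prior odds = 0.5748/13.8000 = 0.0417, so P(H) = 0.0417/(1+0.0417) ≈ 0.04.

P(H) = 0.04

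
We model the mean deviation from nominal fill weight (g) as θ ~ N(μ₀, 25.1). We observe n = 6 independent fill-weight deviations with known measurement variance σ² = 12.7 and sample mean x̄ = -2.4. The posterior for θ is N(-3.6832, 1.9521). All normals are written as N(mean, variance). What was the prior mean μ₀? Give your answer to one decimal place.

μ₀ = -18.9

The posterior mean is a precision-weighted average: μ_n = (τ₀μ₀ + τ_data·x̄)/(τ₀+τ_data), with τ₀=1/σ₀² and τ_data=n/σ².
Here τ₀ = 1/25.1 = 0.039841 and τ_data = 6/12.7 = 0.472441, so τ_n = 0.512282.
Rearranging for μ₀: μ₀ = (μ_n·τ_n − τ_data·x̄)/τ₀ = (-3.6832·0.512282 − 0.472441·-2.4) / 0.039841 = -0.752979/0.039841 ≈ -18.9.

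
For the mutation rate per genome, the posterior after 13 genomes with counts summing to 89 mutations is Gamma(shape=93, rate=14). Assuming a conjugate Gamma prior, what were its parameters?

A Gamma(α, β) prior (rate parametrization) on a Poisson rate with n observations summing to S gives posterior Gamma(α+S, β+n).
So α = 93 − 89 = 4 and β = 14 − 13 = 1.

Gamma(shape=4, rate=1)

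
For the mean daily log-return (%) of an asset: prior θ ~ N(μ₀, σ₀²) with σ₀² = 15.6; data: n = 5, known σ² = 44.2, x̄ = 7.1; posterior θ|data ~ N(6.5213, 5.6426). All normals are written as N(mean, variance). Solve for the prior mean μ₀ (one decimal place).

The posterior mean is a precision-weighted average: μ_n = (τ₀μ₀ + τ_data·x̄)/(τ₀+τ_data), with τ₀=1/σ₀² and τ_data=n/σ².
Here τ₀ = 1/15.6 = 0.064103 and τ_data = 5/44.2 = 0.113122, so τ_n = 0.177225.
Rearranging for μ₀: μ₀ = (μ_n·τ_n − τ_data·x̄)/τ₀ = (6.5213·0.177225 − 0.113122·7.1) / 0.064103 = 0.352571/0.064103 ≈ 5.5.

μ₀ = 5.5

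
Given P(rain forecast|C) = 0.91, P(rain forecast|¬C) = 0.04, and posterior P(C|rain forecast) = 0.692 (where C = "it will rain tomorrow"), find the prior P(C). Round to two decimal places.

P(C) = 0.09

In odds form, posterior odds = prior odds × likelihood ratio, so prior odds = posterior odds ÷ LR.
Posterior odds = 0.692/(1−0.692) = 2.2468. LR = 0.91/0.04 = 22.7500.
Prior odds = 2.2468/22.7500 = 0.0988, so P(C) = 0.0988/(1+0.0988) ≈ 0.09.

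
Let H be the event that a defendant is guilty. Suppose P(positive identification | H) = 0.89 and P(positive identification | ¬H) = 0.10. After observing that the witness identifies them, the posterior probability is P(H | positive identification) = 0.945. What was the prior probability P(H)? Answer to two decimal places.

P(H) = 0.66

In odds form, posterior odds = prior odds × likelihood ratio, so prior odds = posterior odds ÷ LR.
Posterior odds = 0.945/(1−0.945) = 17.1818. LR = 0.89/0.10 = 8.9000.
Prior odds = 17.1818/8.9000 = 1.9305, so P(H) = 1.9305/(1+1.9305) ≈ 0.66.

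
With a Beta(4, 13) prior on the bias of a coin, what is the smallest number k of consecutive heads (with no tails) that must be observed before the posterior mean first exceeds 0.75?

k = 36

After k heads and 0 tails the posterior is Beta(4+k, 13), with mean (4+k)/(4+13+k).
Set (4+k)/(17+k) > 0.75 and solve: k > (0.75·17 − 4)/(1 − 0.75) = 35.000.
The smallest integer exceeding 35.000 is 36, and checking k=36: (40)/(53) = 0.7547 > 0.75.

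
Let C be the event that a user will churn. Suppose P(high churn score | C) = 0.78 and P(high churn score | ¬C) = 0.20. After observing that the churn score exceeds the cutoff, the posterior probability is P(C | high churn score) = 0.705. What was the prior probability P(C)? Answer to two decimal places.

In odds form, posterior odds = prior odds × likelihood ratio, so prior odds = posterior odds ÷ LR.
Posterior odds = 0.705/(1−0.705) = 2.3898. LR = 0.78/0.20 = 3.9000.
Prior odds = 2.3898/3.9000 = 0.6128, so P(C) = 0.6128/(1+0.6128) ≈ 0.38.

P(C) = 0.38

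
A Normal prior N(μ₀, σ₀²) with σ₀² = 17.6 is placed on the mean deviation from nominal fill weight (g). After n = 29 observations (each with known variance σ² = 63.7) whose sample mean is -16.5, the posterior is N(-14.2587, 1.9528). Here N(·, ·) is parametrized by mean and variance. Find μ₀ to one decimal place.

The posterior mean is a precision-weighted average: μ_n = (τ₀μ₀ + τ_data·x̄)/(τ₀+τ_data), with τ₀=1/σ₀² and τ_data=n/σ².
Here τ₀ = 1/17.6 = 0.056818 and τ_data = 29/63.7 = 0.455259, so τ_n = 0.512077.
Rearranging for μ₀: μ₀ = (μ_n·τ_n − τ_data·x̄)/τ₀ = (-14.2587·0.512077 − 0.455259·-16.5) / 0.056818 = 0.210221/0.056818 ≈ 3.7.

μ₀ = 3.7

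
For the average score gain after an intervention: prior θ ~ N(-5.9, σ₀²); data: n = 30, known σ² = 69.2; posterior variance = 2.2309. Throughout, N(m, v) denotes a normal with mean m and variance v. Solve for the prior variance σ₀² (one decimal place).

Posterior precision equals prior precision plus data precision: 1/σ_n² = 1/σ₀² + n/σ².
So 1/σ₀² = 1/2.2309 − 30/69.2 = 0.448250 − 0.433526 = 0.014724.
Hence σ₀² = 1/0.014724 ≈ 67.9.

σ₀² = 67.9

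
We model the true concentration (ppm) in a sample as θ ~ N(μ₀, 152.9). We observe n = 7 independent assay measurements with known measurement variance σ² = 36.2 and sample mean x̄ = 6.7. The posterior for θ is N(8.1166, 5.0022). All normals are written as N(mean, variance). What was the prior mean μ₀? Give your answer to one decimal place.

μ₀ = 50.0

The posterior mean is a precision-weighted average: μ_n = (τ₀μ₀ + τ_data·x̄)/(τ₀+τ_data), with τ₀=1/σ₀² and τ_data=n/σ².
Here τ₀ = 1/152.9 = 0.006540 and τ_data = 7/36.2 = 0.193370, so τ_n = 0.199910.
Rearranging for μ₀: μ₀ = (μ_n·τ_n − τ_data·x̄)/τ₀ = (8.1166·0.199910 − 0.193370·6.7) / 0.006540 = 0.327011/0.006540 ≈ 50.0.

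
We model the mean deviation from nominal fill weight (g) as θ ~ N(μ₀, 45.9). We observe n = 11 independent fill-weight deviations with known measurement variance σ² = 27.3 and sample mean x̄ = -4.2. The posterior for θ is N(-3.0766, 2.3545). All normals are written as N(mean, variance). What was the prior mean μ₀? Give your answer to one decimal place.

μ₀ = 17.7

The posterior mean is a precision-weighted average: μ_n = (τ₀μ₀ + τ_data·x̄)/(τ₀+τ_data), with τ₀=1/σ₀² and τ_data=n/σ².
Here τ₀ = 1/45.9 = 0.021786 and τ_data = 11/27.3 = 0.402930, so τ_n = 0.424716.
Rearranging for μ₀: μ₀ = (μ_n·τ_n − τ_data·x̄)/τ₀ = (-3.0766·0.424716 − 0.402930·-4.2) / 0.021786 = 0.385625/0.021786 ≈ 17.7.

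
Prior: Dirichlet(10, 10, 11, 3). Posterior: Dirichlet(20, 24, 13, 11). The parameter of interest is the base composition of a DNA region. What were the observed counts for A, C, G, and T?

counts (10, 14, 2, 8)

For a Dirichlet(α) prior with multinomial counts c, the posterior is Dirichlet(α + c) componentwise.
Counts are posterior − prior componentwise: 20−10=10, 24−10=14, 13−11=2, 11−3=8.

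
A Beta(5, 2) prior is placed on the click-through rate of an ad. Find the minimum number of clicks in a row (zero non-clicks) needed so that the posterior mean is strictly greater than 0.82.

After k clicks and 0 non-clicks the posterior is Beta(5+k, 2), with mean (5+k)/(5+2+k).
Set (5+k)/(7+k) > 0.82 and solve: k > (0.82·7 − 5)/(1 − 0.82) = 4.111.
The smallest integer exceeding 4.111 is 5.

k = 5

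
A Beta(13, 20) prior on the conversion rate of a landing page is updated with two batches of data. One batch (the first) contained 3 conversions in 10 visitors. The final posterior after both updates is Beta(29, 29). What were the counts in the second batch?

Sequential conjugate updates are equivalent to a single update on the pooled data, so total successes = posterior α − prior α and total failures = posterior β − prior β.
Total across both batches: 29−13=16 conversions, 29−20=9 bounces.
Subtract the first batch: 16−3=13 conversions and 9−7=2 bounces.

13 conversions and 2 bounces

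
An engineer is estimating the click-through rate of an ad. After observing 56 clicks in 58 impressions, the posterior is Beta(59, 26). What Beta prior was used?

Beta(3, 24)

Under Beta–binomial conjugacy the posterior parameters are (α+s, β+f).
Subtract the data counts: 59−56=3, 26−2=24.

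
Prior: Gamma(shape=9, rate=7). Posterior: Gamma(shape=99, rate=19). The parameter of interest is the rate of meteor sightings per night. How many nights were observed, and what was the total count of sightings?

A Gamma(α, β) prior (rate parametrization) on a Poisson rate with n observations summing to S gives posterior Gamma(α+S, β+n).
Matching: Σxᵢ = 99 − 9 = 90 and n = 19 − 7 = 12.

n = 12 nights with total 90 sightings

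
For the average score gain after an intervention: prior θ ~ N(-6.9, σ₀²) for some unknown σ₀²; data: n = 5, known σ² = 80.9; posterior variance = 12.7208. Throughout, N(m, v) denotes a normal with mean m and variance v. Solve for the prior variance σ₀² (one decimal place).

σ₀² = 59.5

Posterior precision equals prior precision plus data precision: 1/σ_n² = 1/σ₀² + n/σ².
So 1/σ₀² = 1/12.7208 − 5/80.9 = 0.078611 − 0.061805 = 0.016806.
Hence σ₀² = 1/0.016806 ≈ 59.5.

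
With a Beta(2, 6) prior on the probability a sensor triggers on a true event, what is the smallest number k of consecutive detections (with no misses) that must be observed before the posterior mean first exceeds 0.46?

k = 4

After k detections and 0 misses the posterior is Beta(2+k, 6), with mean (2+k)/(2+6+k).
Set (2+k)/(8+k) > 0.46 and solve: k > (0.46·8 − 2)/(1 − 0.46) = 3.111.
The smallest integer exceeding 3.111 is 4, and checking k=4: (6)/(12) = 0.5000 > 0.46.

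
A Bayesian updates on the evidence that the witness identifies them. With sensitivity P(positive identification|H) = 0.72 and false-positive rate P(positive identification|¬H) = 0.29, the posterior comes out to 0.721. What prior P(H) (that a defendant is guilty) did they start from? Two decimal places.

Bayes' rule in odds form gives O(H|E) = O(H)·[P(E|H)/P(E|¬H)], hence O(H) = O(H|E)/LR.
Posterior odds = 0.721/(1−0.721) = 2.5842. LR = 0.72/0.29 = 2.4828.
Prior odds = 2.5842/2.4828 = 1.0408, so P(H) = 1.0408/(1+1.0408) ≈ 0.51.

P(H) = 0.51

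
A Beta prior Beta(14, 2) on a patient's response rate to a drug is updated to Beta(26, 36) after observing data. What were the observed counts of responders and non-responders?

12 responders and 34 non-responders

Beta is conjugate to the binomial likelihood: posterior = Beta(α+s, β+f).
Match parameters: s=26−14=12, f=36−2=34.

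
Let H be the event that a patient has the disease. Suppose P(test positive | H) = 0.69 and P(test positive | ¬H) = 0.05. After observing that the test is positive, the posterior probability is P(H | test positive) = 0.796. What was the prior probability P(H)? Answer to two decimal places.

In odds form, posterior odds = prior odds × likelihood ratio, so prior odds = posterior odds ÷ LR.
Posterior odds = 0.796/(1−0.796) = 3.9020. LR = 0.69/0.05 = 13.8000.
Prior odds = 3.9020/13.8000 = 0.2828, so P(H) = 0.2828/(1+0.2828) ≈ 0.22.

P(H) = 0.22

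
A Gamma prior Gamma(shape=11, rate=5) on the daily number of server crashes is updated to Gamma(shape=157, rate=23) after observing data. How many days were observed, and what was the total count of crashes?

n = 18 days with total 146 crashes

A Gamma(α, β) prior (rate parametrization) on a Poisson rate with n observations summing to S gives posterior Gamma(α+S, β+n).
Matching: Σxᵢ = 157 − 11 = 146 and n = 23 − 5 = 18.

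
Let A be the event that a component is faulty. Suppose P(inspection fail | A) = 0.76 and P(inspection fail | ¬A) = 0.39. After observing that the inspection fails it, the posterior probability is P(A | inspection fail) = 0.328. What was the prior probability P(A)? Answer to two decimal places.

P(A) = 0.20

Bayes' rule in odds form gives O(A|E) = O(A)·[P(E|A)/P(E|¬A)], hence O(A) = O(A|E)/LR.
Posterior odds = 0.328/(1−0.328) = 0.4881. LR = 0.76/0.39 = 1.9487.
Prior odds = 0.4881/1.9487 = 0.2505, so P(A) = 0.2505/(1+0.2505) ≈ 0.20.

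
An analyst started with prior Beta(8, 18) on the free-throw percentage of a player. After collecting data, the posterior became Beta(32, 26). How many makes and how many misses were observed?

A Beta(α, β) prior with s successes and f failures in binomial data gives a Beta(α+s, β+f) posterior.
Match parameters: s=32−8=24, f=26−18=8.

24 makes and 8 misses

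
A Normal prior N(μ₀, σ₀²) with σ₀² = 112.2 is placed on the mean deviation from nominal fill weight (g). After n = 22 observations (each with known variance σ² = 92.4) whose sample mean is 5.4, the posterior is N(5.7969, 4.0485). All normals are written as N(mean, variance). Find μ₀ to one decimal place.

The posterior mean is a precision-weighted average: μ_n = (τ₀μ₀ + τ_data·x̄)/(τ₀+τ_data), with τ₀=1/σ₀² and τ_data=n/σ².
Here τ₀ = 1/112.2 = 0.008913 and τ_data = 22/92.4 = 0.238095, so τ_n = 0.247008.
Rearranging for μ₀: μ₀ = (μ_n·τ_n − τ_data·x̄)/τ₀ = (5.7969·0.247008 − 0.238095·5.4) / 0.008913 = 0.146168/0.008913 ≈ 16.4.

μ₀ = 16.4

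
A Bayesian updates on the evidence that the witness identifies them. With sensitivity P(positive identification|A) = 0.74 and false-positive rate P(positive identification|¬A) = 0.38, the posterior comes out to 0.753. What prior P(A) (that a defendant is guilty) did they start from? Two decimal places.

In odds form, posterior odds = prior odds × likelihood ratio, so prior odds = posterior odds ÷ LR.
Posterior odds = 0.753/(1−0.753) = 3.0486. LR = 0.74/0.38 = 1.9474.
Prior odds = 3.0486/1.9474 = 1.5655, so P(A) = 1.5655/(1+1.5655) ≈ 0.61.

P(A) = 0.61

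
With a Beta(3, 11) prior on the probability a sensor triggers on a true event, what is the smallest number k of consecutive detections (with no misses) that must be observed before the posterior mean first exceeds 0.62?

k = 15

After k detections and 0 misses the posterior is Beta(3+k, 11), with mean (3+k)/(3+11+k).
Set (3+k)/(14+k) > 0.62 and solve: k > (0.62·14 − 3)/(1 − 0.62) = 14.947.
The smallest integer exceeding 14.947 is 15.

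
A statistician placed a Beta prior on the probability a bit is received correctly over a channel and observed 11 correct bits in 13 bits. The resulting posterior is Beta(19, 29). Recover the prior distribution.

Under Beta–binomial conjugacy the posterior parameters are (a+s, b+f).
Subtract the data counts: 19−11=8, 29−2=27.

Beta(8, 27)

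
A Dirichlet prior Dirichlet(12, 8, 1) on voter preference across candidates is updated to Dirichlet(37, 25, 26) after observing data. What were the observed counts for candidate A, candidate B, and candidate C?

counts (25, 17, 25)

For a Dirichlet(α) prior with multinomial counts c, the posterior is Dirichlet(α + c) componentwise.
Counts are posterior − prior componentwise: 37−12=25, 25−8=17, 26−1=25.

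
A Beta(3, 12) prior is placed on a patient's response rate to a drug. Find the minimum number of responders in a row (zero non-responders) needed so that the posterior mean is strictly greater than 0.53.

k = 11

After k responders and 0 non-responders the posterior is Beta(3+k, 12), with mean (3+k)/(3+12+k).
Set (3+k)/(15+k) > 0.53 and solve: k > (0.53·15 − 3)/(1 − 0.53) = 10.532.
The smallest integer exceeding 10.532 is 11.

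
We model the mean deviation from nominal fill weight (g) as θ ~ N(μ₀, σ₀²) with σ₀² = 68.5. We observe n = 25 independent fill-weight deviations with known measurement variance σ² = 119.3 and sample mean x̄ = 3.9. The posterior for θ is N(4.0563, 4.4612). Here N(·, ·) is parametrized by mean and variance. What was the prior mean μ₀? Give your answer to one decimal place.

With known observation variance, the Normal–Normal posterior has precision τ_n = τ₀ + n/σ² and mean μ_n = (τ₀μ₀ + (n/σ²)x̄)/τ_n.
Here τ₀ = 1/68.5 = 0.014599 and τ_data = 25/119.3 = 0.209556, so τ_n = 0.224155.
Rearranging for μ₀: μ₀ = (μ_n·τ_n − τ_data·x̄)/τ₀ = (4.0563·0.224155 − 0.209556·3.9) / 0.014599 = 0.091972/0.014599 ≈ 6.3.

μ₀ = 6.3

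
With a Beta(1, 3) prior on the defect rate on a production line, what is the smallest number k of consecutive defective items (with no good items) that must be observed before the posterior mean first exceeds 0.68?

After k defective items and 0 good items the posterior is Beta(1+k, 3), with mean (1+k)/(1+3+k).
Set (1+k)/(4+k) > 0.68 and solve: k > (0.68·4 − 1)/(1 − 0.68) = 5.375.
The smallest integer exceeding 5.375 is 6, and checking k=6: (7)/(10) = 0.7000 > 0.68.

k = 6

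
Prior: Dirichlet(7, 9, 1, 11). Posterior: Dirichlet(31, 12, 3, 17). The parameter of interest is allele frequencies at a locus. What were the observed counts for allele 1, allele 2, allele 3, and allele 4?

counts (24, 3, 2, 6)

For a Dirichlet(α) prior with multinomial counts c, the posterior is Dirichlet(α + c) componentwise.
Counts are posterior − prior componentwise: 31−7=24, 12−9=3, 3−1=2, 17−11=6.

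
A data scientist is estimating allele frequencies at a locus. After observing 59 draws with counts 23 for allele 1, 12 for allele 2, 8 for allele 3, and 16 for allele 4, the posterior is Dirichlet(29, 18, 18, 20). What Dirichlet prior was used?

Dirichlet(6, 6, 10, 4)

For a Dirichlet(α) prior with multinomial counts c, the posterior is Dirichlet(α + c) componentwise.
Subtract each count from the matching posterior parameter: 29−23=6, 18−12=6, 18−8=10, 20−16=4.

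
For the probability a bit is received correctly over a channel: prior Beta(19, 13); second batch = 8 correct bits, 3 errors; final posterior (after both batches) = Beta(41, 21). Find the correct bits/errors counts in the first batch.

14 correct bits and 5 errors

Sequential conjugate updates are equivalent to a single update on the pooled data, so total successes = posterior α − prior α and total failures = posterior β − prior β.
Total across both batches: 41−19=22 correct bits, 21−13=8 errors.
Subtract the second batch: 22−8=14 correct bits and 8−3=5 errors.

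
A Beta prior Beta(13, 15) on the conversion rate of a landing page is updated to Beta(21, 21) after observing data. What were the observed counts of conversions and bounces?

8 conversions and 6 bounces

Under Beta–binomial conjugacy the posterior parameters are (α+s, β+f).
Match parameters: s=21−13=8, f=21−15=6.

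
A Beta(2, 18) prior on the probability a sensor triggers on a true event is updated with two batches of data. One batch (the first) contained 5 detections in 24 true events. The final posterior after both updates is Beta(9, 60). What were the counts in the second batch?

2 detections and 23 misses

Sequential conjugate updates are equivalent to a single update on the pooled data, so total successes = posterior α − prior α and total failures = posterior β − prior β.
Total across both batches: 9−2=7 detections, 60−18=42 misses.
Subtract the first batch: 7−5=2 detections and 42−19=23 misses.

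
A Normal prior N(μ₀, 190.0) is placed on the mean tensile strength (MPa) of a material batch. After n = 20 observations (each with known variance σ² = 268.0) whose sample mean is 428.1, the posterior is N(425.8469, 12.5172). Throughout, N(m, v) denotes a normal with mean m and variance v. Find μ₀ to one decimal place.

With known observation variance, the Normal–Normal posterior has precision τ_n = τ₀ + n/σ² and mean μ_n = (τ₀μ₀ + (n/σ²)x̄)/τ_n.
Here τ₀ = 1/190.0 = 0.005263 and τ_data = 20/268.0 = 0.074627, so τ_n = 0.079890.
Rearranging for μ₀: μ₀ = (μ_n·τ_n − τ_data·x̄)/τ₀ = (425.8469·0.079890 − 0.074627·428.1) / 0.005263 = 2.073090/0.005263 ≈ 393.9.

μ₀ = 393.9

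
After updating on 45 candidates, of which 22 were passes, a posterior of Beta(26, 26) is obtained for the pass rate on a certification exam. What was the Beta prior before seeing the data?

Beta(4, 3)

Beta is conjugate to the binomial likelihood: posterior = Beta(α+s, β+f).
Subtract the data counts: 26−22=4, 26−23=3.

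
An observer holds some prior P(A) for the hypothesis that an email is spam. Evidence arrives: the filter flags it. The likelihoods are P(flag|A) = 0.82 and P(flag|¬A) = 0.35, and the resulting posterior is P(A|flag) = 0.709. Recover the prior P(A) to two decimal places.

In odds form, posterior odds = prior odds × likelihood ratio, so prior odds = posterior odds ÷ LR.
Posterior odds = 0.709/(1−0.709) = 2.4364. LR = 0.82/0.35 = 2.3429.
Prior odds = 2.4364/2.3429 = 1.0399, so P(A) = 1.0399/(1+1.0399) ≈ 0.51.

P(A) = 0.51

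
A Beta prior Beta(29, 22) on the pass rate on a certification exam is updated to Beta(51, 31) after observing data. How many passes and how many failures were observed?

Under Beta–binomial conjugacy the posterior parameters are (α+s, β+f).
So s = 51 − 29 = 22 and f = 31 − 22 = 9.

22 passes and 9 failures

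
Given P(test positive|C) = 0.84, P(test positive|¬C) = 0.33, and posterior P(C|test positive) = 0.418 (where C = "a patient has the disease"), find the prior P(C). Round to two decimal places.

P(C) = 0.22

Bayes' rule in odds form gives O(C|E) = O(C)·[P(E|C)/P(E|¬C)], hence O(C) = O(C|E)/LR.
Posterior odds = 0.418/(1−0.418) = 0.7182. LR = 0.84/0.33 = 2.5455.
Prior odds = 0.7182/2.5455 = 0.2821, so P(C) = 0.2821/(1+0.2821) ≈ 0.22.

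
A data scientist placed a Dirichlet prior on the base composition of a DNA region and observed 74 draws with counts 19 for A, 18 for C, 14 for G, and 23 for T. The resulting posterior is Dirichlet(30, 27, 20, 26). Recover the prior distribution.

For a Dirichlet(α) prior with multinomial counts c, the posterior is Dirichlet(α + c) componentwise.
Subtract each count from the matching posterior parameter: 30−19=11, 27−18=9, 20−14=6, 26−23=3.

Dirichlet(11, 9, 6, 3)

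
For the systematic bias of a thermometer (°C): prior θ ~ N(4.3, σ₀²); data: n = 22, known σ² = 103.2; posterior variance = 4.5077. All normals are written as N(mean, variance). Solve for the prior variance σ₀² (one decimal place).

Posterior precision equals prior precision plus data precision: 1/σ_n² = 1/σ₀² + n/σ².
So 1/σ₀² = 1/4.5077 − 22/103.2 = 0.221843 − 0.213178 = 0.008665.
Hence σ₀² = 1/0.008665 ≈ 115.4.

σ₀² = 115.4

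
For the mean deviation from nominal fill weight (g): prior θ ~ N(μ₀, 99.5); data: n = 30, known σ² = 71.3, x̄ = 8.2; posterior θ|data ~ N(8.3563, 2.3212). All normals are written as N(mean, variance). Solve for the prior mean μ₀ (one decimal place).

μ₀ = 14.9

The posterior mean is a precision-weighted average: μ_n = (τ₀μ₀ + τ_data·x̄)/(τ₀+τ_data), with τ₀=1/σ₀² and τ_data=n/σ².
Here τ₀ = 1/99.5 = 0.010050 and τ_data = 30/71.3 = 0.420757, so τ_n = 0.430807.
Rearranging for μ₀: μ₀ = (μ_n·τ_n − τ_data·x̄)/τ₀ = (8.3563·0.430807 − 0.420757·8.2) / 0.010050 = 0.149745/0.010050 ≈ 14.9.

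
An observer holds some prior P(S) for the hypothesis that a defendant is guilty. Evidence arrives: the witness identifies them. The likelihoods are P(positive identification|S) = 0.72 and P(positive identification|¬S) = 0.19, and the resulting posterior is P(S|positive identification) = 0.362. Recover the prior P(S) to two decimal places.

In odds form, posterior odds = prior odds × likelihood ratio, so prior odds = posterior odds ÷ LR.
Posterior odds = 0.362/(1−0.362) = 0.5674. LR = 0.72/0.19 = 3.7895.
Prior odds = 0.5674/3.7895 = 0.1497, so P(S) = 0.1497/(1+0.1497) ≈ 0.13.

P(S) = 0.13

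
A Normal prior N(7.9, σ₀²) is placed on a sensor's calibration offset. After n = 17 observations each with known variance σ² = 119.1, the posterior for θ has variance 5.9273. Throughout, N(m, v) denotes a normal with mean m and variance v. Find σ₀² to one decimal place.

σ₀² = 38.5

For the Normal–Normal model with known σ², precisions add: τ_n = τ₀ + n/σ².
So 1/σ₀² = 1/5.9273 − 17/119.1 = 0.168711 − 0.142737 = 0.025974.
Hence σ₀² = 1/0.025974 ≈ 38.5.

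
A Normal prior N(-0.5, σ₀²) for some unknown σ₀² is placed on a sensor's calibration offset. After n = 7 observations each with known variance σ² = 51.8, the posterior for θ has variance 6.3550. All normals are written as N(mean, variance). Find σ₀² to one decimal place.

σ₀² = 45.0

For the Normal–Normal model with known σ², precisions add: τ_n = τ₀ + n/σ².
So 1/σ₀² = 1/6.3550 − 7/51.8 = 0.157356 − 0.135135 = 0.022221.
Hence σ₀² = 1/0.022221 ≈ 45.0.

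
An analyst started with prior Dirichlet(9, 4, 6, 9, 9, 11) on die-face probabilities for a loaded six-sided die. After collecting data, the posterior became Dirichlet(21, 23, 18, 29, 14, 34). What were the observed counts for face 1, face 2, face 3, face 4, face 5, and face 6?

counts (12, 19, 12, 20, 5, 23)

For a Dirichlet(α) prior with multinomial counts c, the posterior is Dirichlet(α + c) componentwise.
Counts are posterior − prior componentwise: 21−9=12, 23−4=19, 18−6=12, 29−9=20, 14−9=5, 34−11=23.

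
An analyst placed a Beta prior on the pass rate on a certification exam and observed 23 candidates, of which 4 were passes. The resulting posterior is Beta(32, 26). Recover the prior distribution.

Beta(28, 7)

A Beta(a, b) prior with s successes and f failures in binomial data gives a Beta(a+s, b+f) posterior.
So a = 32 − 4 = 28 and b = 26 − 19 = 7.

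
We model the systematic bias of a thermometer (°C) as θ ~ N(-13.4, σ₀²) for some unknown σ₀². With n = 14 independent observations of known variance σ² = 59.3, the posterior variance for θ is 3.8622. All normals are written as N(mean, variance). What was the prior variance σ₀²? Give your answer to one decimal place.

Posterior precision equals prior precision plus data precision: 1/σ_n² = 1/σ₀² + n/σ².
So 1/σ₀² = 1/3.8622 − 14/59.3 = 0.258920 − 0.236088 = 0.022832.
Hence σ₀² = 1/0.022832 ≈ 43.8.

σ₀² = 43.8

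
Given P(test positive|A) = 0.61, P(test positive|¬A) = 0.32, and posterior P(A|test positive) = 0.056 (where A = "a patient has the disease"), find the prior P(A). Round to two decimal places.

P(A) = 0.03

In odds form, posterior odds = prior odds × likelihood ratio, so prior odds = posterior odds ÷ LR.
Posterior odds = 0.056/(1−0.056) = 0.0593. LR = 0.61/0.32 = 1.9062.
Prior odds = 0.0593/1.9062 = 0.0311, so P(A) = 0.0311/(1+0.0311) ≈ 0.03.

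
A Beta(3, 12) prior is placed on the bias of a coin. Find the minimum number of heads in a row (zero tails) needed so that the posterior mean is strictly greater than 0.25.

After k heads and 0 tails the posterior is Beta(3+k, 12), with mean (3+k)/(3+12+k).
Set (3+k)/(15+k) > 0.25 and solve: k > (0.25·15 − 3)/(1 − 0.25) = 1.000.
The smallest integer exceeding 1.000 is 2.

k = 2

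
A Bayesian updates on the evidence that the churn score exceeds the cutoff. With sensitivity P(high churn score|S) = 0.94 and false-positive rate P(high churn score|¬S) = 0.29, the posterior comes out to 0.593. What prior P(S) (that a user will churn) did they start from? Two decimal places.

P(S) = 0.31

Bayes' rule in odds form gives O(S|E) = O(S)·[P(E|S)/P(E|¬S)], hence O(S) = O(S|E)/LR.
Posterior odds = 0.593/(1−0.593) = 1.4570. LR = 0.94/0.29 = 3.2414.
Prior odds = 1.4570/3.2414 = 0.4495, so P(S) = 0.4495/(1+0.4495) ≈ 0.31.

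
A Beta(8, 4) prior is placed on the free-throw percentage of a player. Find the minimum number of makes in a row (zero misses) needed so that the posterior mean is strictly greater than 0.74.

After k makes and 0 misses the posterior is Beta(8+k, 4), with mean (8+k)/(8+4+k).
Set (8+k)/(12+k) > 0.74 and solve: k > (0.74·12 − 8)/(1 − 0.74) = 3.385.
The smallest integer exceeding 3.385 is 4, and checking k=4: (12)/(16) = 0.7500 > 0.74.

k = 4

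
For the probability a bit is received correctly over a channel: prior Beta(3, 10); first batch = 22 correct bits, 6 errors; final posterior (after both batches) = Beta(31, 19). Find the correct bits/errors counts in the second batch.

6 correct bits and 3 errors

Sequential conjugate updates are equivalent to a single update on the pooled data, so total successes = posterior α − prior α and total failures = posterior β − prior β.
Total across both batches: 31−3=28 correct bits, 19−10=9 errors.
Subtract the first batch: 28−22=6 correct bits and 9−6=3 errors.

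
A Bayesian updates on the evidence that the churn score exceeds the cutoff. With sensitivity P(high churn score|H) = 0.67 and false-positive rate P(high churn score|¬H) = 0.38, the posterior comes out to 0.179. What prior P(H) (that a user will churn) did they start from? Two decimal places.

In odds form, posterior odds = prior odds × likelihood ratio, so prior odds = posterior odds ÷ LR.
Posterior odds = 0.179/(1−0.179) = 0.2180. LR = 0.67/0.38 = 1.7632.
Prior odds = 0.2180/1.7632 = 0.1236, so P(H) = 0.1236/(1+0.1236) ≈ 0.11.

P(H) = 0.11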